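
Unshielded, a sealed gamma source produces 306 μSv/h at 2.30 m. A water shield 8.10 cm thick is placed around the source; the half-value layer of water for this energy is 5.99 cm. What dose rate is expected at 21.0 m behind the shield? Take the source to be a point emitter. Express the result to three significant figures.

Distance alone: 306 × (2.30/21.0)² = 306 × 0.01200 = 3.672 μSv/h.
Shield: 8.10/5.99 = 1.352 half-value layers → attenuation 2^(−1.352) = 0.3917.
Combined: 3.672 × 0.3917 = 1.438 μSv/h.

1.44 μSv/h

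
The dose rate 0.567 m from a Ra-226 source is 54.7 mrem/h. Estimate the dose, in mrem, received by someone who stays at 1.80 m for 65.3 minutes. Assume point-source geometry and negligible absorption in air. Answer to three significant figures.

Intensity scales as (d₁/d₂)², so rate at 1.80 m:
(0.567/1.80)² = 0.09922, so 54.7 × 0.09922 = 5.427 mrem/h.
Dose = rate × time = 5.427 mrem/h × 1.088 h = 5.905 mrem.

5.91 mrem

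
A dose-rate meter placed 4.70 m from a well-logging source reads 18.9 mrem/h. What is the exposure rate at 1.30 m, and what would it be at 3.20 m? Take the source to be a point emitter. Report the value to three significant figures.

247 mrem/h; 40.8 mrem/h

Intensity scales as (d₁/d₂)², so
At 1.30 m: 18.9 × (4.70/1.30)² = 18.9 × 13.07 = 247.0 mrem/h
At 3.20 m: (1.30/3.20)² = 0.1650, so 247.0 × 0.1650 = 40.76 mrem/h.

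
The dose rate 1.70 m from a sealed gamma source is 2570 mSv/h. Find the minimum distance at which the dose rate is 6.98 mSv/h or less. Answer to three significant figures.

32.6 m

Applying the 1/r² law, d₂ = d₁·√(I₁/I₂).
I₁/I₂ = 2570/6.98 = 368.2, so d₂ = 1.70 × √368.2 = 32.62 m.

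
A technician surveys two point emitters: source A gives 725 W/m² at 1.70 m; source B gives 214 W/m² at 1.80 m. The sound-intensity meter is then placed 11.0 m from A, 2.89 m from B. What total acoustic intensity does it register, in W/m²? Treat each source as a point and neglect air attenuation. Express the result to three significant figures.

100 W/m²

By superposition, sum each source's inverse-square contribution:
A: 725 × (1.70/11.0)² = 17.32 W/m²
B: 214 × (1.80/2.89)² = 83.02 W/m²
Total = 17.32 + 83.02 = 100.3 W/m².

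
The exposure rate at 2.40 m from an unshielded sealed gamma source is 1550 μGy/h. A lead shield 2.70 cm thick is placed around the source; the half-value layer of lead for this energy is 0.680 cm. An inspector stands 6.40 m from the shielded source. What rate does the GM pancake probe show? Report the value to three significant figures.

13.9 μGy/h

Distance alone: (2.40/6.40)² = 0.1406, so 1550 × 0.1406 = 217.9 μGy/h.
Shield: 2.70/0.680 = 3.971 half-value layers → attenuation 2^(−3.971) = 0.06377.
Combined: 217.9 × 0.06377 = 13.90 μGy/h.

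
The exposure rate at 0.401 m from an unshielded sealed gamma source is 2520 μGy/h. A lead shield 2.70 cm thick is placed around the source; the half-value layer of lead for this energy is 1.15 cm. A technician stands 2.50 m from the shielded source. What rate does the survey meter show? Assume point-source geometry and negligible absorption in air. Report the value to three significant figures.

Distance alone: (0.401/2.50)² = 0.02573, so 2520 × 0.02573 = 64.84 μGy/h.
Shield: 2.70/1.15 = 2.348 half-value layers → attenuation 2^(−2.348) = 0.1964.
Combined: 64.84 × 0.1964 = 12.73 μGy/h.

12.7 μGy/h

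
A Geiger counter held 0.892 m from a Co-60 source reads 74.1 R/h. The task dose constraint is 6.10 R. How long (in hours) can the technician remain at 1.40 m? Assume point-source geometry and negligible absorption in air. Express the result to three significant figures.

0.203 h

Intensity scales as (d₁/d₂)², so rate at 1.40 m:
(0.892/1.40)² = 0.4060, so 74.1 × 0.4060 = 30.08 R/h.
Stay time = 6.10 R ÷ 30.08 R/h = 0.2028 h.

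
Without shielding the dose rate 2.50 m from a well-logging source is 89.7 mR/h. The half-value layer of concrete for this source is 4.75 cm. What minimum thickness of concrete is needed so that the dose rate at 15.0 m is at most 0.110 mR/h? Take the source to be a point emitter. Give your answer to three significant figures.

At 15.0 m, distance alone gives (2.50/15.0)² = 0.02778, so 89.7 × 0.02778 = 2.492 mR/h.
Further attenuation needed: 2.492/0.110 = 22.65.
n = log₂(22.65) = 4.501 half-value layers.
Thickness = 4.501 × 4.75 cm = 21.38 cm.

21.4 cm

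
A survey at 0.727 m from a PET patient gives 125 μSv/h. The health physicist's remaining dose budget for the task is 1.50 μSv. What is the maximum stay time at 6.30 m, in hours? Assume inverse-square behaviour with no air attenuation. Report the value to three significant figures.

Intensity scales as (d₁/d₂)², so rate at 6.30 m:
(0.727/6.30)² = 0.01332, so 125 × 0.01332 = 1.665 μSv/h.
Stay time = 1.50 μSv ÷ 1.665 μSv/h = 0.9009 h.

0.901 h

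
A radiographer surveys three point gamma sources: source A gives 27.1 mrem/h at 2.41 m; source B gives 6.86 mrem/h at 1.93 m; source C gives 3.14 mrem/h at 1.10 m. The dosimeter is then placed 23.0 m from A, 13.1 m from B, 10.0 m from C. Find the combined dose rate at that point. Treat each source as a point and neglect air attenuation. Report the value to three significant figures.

By superposition, sum each source's inverse-square contribution:
A: 27.1 × (2.41/23.0)² = 0.2975 mrem/h
B: 6.86 × (1.93/13.1)² = 0.1489 mrem/h
C: 3.14 × (1.10/10.0)² = 0.03799 mrem/h
Total = 0.2975 + 0.1489 + 0.03799 = 0.4844 mrem/h.

0.484 mrem/h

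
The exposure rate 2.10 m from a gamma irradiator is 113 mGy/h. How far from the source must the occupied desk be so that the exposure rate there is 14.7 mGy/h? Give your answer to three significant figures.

5.82 m

Since intensity falls as 1/r², d₂ = d₁·√(I₁/I₂).
I₁/I₂ = 113/14.7 = 7.687, so d₂ = 2.10 × √7.687 = 5.822 m.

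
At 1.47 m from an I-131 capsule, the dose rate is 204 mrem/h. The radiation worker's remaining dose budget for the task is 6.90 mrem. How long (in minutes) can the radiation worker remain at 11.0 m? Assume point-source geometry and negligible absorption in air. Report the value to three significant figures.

Intensity scales as (d₁/d₂)², so rate at 11.0 m:
(1.47/11.0)² = 0.01786, so 204 × 0.01786 = 3.643 mrem/h.
Stay time = 6.90 mrem ÷ 3.643 mrem/h = 1.894 h = 113.6 min.

114 min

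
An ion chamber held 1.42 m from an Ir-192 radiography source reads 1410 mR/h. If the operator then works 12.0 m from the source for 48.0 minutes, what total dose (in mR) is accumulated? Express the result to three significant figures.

15.8 mR

Since intensity falls as 1/r², rate at 12.0 m:
1410 × (1.42/12.0)² = 1410 × 0.01400 = 19.74 mR/h.
Dose = rate × time = 19.74 mR/h × 0.8000 h = 15.79 mR.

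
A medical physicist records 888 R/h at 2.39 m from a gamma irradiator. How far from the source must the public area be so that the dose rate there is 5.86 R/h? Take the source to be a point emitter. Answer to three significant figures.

Applying the 1/r² law, d₂ = d₁·√(I₁/I₂).
I₁/I₂ = 888/5.86 = 151.5, so d₂ = 2.39 × √151.5 = 29.42 m.

29.4 m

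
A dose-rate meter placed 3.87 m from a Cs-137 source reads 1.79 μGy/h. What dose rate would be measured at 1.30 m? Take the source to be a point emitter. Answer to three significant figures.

Using I₁d₁² = I₂d₂², scaling from 3.87 m to 1.30 m:
1.79 × (3.87/1.30)² = 1.79 × 8.862 = 15.86 μGy/h.

15.9 μGy/h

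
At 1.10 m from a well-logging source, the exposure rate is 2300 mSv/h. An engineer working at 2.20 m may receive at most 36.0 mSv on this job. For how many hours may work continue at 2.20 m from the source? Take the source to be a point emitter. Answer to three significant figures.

Using I₁d₁² = I₂d₂², rate at 2.20 m:
(1.10/2.20)² = 0.2500, so 2300 × 0.2500 = 575.0 mSv/h.
Stay time = 36.0 mSv ÷ 575.0 mSv/h = 0.06261 h.

0.0626 h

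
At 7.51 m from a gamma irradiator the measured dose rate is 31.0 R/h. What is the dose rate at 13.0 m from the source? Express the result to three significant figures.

10.3 R/h

By the inverse-square law, scaling from 7.51 m to 13.0 m:
31.0 × (7.51/13.0)² = 31.0 × 0.3337 = 10.34 R/h.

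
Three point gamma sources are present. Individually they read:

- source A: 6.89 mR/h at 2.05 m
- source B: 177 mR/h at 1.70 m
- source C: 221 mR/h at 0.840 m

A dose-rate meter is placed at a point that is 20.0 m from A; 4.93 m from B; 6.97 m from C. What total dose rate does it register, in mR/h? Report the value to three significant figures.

24.3 mR/h

Each source contributes Iᵢ·(dᵢ/rᵢ)²; contributions add.
A: 6.89 × (2.05/20.0)² = 0.07239 mR/h
B: 177 × (1.70/4.93)² = 21.05 mR/h
C: 221 × (0.840/6.97)² = 3.210 mR/h
Total = 0.07239 + 21.05 + 3.210 = 24.33 mR/h.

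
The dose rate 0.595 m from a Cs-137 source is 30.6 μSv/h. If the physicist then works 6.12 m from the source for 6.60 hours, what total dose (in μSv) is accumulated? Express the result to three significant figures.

1.91 μSv

Using I₁d₁² = I₂d₂², rate at 6.12 m:
30.6 × (0.595/6.12)² = 30.6 × 0.009452 = 0.2892 μSv/h.
Dose = rate × time = 0.2892 μSv/h × 6.600 h = 1.909 μSv.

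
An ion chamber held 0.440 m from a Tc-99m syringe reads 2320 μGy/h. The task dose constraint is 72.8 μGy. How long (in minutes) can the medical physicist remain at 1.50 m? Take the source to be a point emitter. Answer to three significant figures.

Intensity scales as (d₁/d₂)², so rate at 1.50 m:
(0.440/1.50)² = 0.08604, so 2320 × 0.08604 = 199.6 μGy/h.
Stay time = 72.8 μGy ÷ 199.6 μGy/h = 0.3647 h = 21.88 min.

21.9 min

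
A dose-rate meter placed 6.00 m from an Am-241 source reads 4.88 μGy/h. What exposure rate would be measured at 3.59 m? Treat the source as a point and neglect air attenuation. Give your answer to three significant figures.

By the inverse-square law, scaling from 6.00 m to 3.59 m:
(6.00/3.59)² = 2.793, so 4.88 × 2.793 = 13.63 μGy/h.

13.6 μGy/h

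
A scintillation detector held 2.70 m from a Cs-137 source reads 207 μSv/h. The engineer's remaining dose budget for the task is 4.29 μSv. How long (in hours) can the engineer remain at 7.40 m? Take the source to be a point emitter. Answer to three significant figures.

0.156 h

Applying the 1/r² law, rate at 7.40 m:
207 × (2.70/7.40)² = 207 × 0.1331 = 27.55 μSv/h.
Stay time = 4.29 μSv ÷ 27.55 μSv/h = 0.1557 h.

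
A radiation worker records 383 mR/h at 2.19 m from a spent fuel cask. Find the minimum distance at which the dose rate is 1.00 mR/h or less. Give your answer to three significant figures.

42.9 m

Since intensity falls as 1/r², d₂ = d₁·√(I₁/I₂).
I₁/I₂ = 383/1.00 = 383.0, so d₂ = 2.19 × √383.0 = 42.86 m.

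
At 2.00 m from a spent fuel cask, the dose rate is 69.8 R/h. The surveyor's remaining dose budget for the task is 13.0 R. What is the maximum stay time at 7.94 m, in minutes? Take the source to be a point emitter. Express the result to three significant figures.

Since intensity falls as 1/r², rate at 7.94 m:
69.8 × (2.00/7.94)² = 69.8 × 0.06345 = 4.429 R/h.
Stay time = 13.0 R ÷ 4.429 R/h = 2.935 h = 176.1 min.

176 min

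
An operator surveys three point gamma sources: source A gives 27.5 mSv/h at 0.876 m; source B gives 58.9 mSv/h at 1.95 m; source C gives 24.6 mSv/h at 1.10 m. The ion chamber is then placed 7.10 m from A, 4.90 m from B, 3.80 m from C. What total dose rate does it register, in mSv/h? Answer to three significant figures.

By superposition, sum each source's inverse-square contribution:
A: 27.5 × (0.876/7.10)² = 0.4186 mSv/h
B: 58.9 × (1.95/4.90)² = 9.328 mSv/h
C: 24.6 × (1.10/3.80)² = 2.061 mSv/h
Total = 0.4186 + 9.328 + 2.061 = 11.81 mSv/h.

11.8 mSv/h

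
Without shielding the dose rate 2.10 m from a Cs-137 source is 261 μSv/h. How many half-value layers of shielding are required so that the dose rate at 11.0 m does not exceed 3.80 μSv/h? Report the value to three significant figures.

At 11.0 m, distance alone gives (2.10/11.0)² = 0.03645, so 261 × 0.03645 = 9.513 μSv/h.
Further attenuation needed: 9.513/3.80 = 2.503.
n = log₂(2.503) = 1.324 half-value layers.

1.32 half-value layers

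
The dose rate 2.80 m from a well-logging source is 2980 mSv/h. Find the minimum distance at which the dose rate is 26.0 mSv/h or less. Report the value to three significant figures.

By the inverse-square law, d₂ = d₁·√(I₁/I₂).
I₁/I₂ = 2980/26.0 = 114.6, so d₂ = 2.80 × √114.6 = 29.97 m.

30.0 m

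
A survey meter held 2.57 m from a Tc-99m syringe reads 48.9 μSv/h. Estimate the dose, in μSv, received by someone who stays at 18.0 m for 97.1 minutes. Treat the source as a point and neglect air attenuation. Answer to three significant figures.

1.61 μSv

Intensity scales as (d₁/d₂)², so rate at 18.0 m:
48.9 × (2.57/18.0)² = 48.9 × 0.02039 = 0.9971 μSv/h.
Dose = rate × time = 0.9971 μSv/h × 1.618 h = 1.613 μSv.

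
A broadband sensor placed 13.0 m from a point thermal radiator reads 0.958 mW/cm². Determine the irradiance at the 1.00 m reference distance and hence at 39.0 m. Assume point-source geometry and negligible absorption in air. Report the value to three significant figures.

162 mW/cm²; 0.106 mW/cm²

Since intensity falls as 1/r²,
At 1.00 m: (13.0/1.00)² = 169.0, so 0.958 × 169.0 = 161.9 mW/cm²
At 39.0 m: (1.00/39.0)² = 0.0006575, so 161.9 × 0.0006575 = 0.1064 mW/cm².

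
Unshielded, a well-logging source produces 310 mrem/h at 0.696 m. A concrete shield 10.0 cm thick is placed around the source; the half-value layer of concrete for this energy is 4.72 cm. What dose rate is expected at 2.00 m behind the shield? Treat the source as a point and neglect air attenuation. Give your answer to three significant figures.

Distance alone: (0.696/2.00)² = 0.1211, so 310 × 0.1211 = 37.54 mrem/h.
Shield: 10.0/4.72 = 2.119 half-value layers → attenuation 2^(−2.119) = 0.2302.
Combined: 37.54 × 0.2302 = 8.642 mrem/h.

8.64 mrem/h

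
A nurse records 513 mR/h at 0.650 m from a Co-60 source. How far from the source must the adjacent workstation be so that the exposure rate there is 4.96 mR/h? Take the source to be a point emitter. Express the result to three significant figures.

6.61 m

Applying the 1/r² law, d₂ = d₁·√(I₁/I₂).
I₁/I₂ = 513/4.96 = 103.4, so d₂ = 0.650 × √103.4 = 6.610 m.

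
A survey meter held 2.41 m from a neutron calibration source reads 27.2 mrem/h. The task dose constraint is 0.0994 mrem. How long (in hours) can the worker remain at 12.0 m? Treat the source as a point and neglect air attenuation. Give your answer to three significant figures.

Using I₁d₁² = I₂d₂², rate at 12.0 m:
27.2 × (2.41/12.0)² = 27.2 × 0.04033 = 1.097 mrem/h.
Stay time = 0.0994 mrem ÷ 1.097 mrem/h = 0.09061 h.

0.0906 h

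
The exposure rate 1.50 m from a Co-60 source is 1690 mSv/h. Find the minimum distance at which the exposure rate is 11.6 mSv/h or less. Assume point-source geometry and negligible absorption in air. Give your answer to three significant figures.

Applying the 1/r² law, d₂ = d₁·√(I₁/I₂).
I₁/I₂ = 1690/11.6 = 145.7, so d₂ = 1.50 × √145.7 = 18.11 m.

18.1 m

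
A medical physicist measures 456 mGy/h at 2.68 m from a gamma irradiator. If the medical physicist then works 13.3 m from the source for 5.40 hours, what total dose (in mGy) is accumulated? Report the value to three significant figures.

100 mGy

Applying the 1/r² law, rate at 13.3 m:
(2.68/13.3)² = 0.04060, so 456 × 0.04060 = 18.51 mGy/h.
Dose = rate × time = 18.51 mGy/h × 5.400 h = 99.95 mGy.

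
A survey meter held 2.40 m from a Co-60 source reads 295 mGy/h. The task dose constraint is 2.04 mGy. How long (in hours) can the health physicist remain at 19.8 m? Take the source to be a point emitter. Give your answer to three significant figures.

Since intensity falls as 1/r², rate at 19.8 m:
(2.40/19.8)² = 0.01469, so 295 × 0.01469 = 4.334 mGy/h.
Stay time = 2.04 mGy ÷ 4.334 mGy/h = 0.4707 h.

0.471 h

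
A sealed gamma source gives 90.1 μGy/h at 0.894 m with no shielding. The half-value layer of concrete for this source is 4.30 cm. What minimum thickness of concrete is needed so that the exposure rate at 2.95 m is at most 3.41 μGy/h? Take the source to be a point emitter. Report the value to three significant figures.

5.50 cm

At 2.95 m, distance alone gives 90.1 × (0.894/2.95)² = 90.1 × 0.09184 = 8.275 μGy/h.
Further attenuation needed: 8.275/3.41 = 2.427.
n = log₂(2.427) = 1.279 half-value layers.
Thickness = 1.279 × 4.30 cm = 5.500 cm.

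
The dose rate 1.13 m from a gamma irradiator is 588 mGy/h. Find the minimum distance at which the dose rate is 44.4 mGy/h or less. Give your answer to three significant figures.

4.11 m

By the inverse-square law, d₂ = d₁·√(I₁/I₂).
I₁/I₂ = 588/44.4 = 13.24, so d₂ = 1.13 × √13.24 = 4.112 m.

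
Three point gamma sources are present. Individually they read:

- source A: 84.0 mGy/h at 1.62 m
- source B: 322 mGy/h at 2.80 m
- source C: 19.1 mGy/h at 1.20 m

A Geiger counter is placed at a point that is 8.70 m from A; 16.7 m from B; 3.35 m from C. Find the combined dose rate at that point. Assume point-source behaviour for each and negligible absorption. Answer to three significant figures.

Each source contributes Iᵢ·(dᵢ/rᵢ)²; contributions add.
A: 84.0 × (1.62/8.70)² = 2.913 mGy/h
B: 322 × (2.80/16.7)² = 9.052 mGy/h
C: 19.1 × (1.20/3.35)² = 2.451 mGy/h
Total = 2.913 + 9.052 + 2.451 = 14.42 mGy/h.

14.4 mGy/h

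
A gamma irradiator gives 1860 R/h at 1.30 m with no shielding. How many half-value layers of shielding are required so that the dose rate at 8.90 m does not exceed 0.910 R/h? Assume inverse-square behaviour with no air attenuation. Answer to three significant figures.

5.45 half-value layers

At 8.90 m, distance alone gives 1860 × (1.30/8.90)² = 1860 × 0.02134 = 39.69 R/h.
Further attenuation needed: 39.69/0.910 = 43.62.
n = log₂(43.62) = 5.447 half-value layers.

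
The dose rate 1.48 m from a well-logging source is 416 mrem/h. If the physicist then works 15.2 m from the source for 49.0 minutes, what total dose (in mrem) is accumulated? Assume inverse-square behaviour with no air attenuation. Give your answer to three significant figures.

3.22 mrem

Since intensity falls as 1/r², rate at 15.2 m:
416 × (1.48/15.2)² = 416 × 0.009481 = 3.944 mrem/h.
Dose = rate × time = 3.944 mrem/h × 0.8167 h = 3.221 mrem.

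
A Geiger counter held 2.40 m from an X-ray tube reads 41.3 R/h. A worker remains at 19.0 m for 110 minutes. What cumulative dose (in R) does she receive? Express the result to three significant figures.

1.21 R

Applying the 1/r² law, rate at 19.0 m:
41.3 × (2.40/19.0)² = 41.3 × 0.01596 = 0.6591 R/h.
Dose = rate × time = 0.6591 R/h × 1.833 h = 1.208 R.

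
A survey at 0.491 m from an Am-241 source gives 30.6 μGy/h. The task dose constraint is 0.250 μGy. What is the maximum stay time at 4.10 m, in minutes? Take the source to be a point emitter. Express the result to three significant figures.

34.2 min

Intensity scales as (d₁/d₂)², so rate at 4.10 m:
(0.491/4.10)² = 0.01434, so 30.6 × 0.01434 = 0.4388 μGy/h.
Stay time = 0.250 μGy ÷ 0.4388 μGy/h = 0.5697 h = 34.18 min.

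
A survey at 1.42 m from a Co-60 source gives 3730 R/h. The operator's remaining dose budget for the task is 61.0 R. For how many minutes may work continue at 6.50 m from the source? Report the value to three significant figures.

Applying the 1/r² law, rate at 6.50 m:
(1.42/6.50)² = 0.04773, so 3730 × 0.04773 = 178.0 R/h.
Stay time = 61.0 R ÷ 178.0 R/h = 0.3427 h = 20.56 min.

20.6 min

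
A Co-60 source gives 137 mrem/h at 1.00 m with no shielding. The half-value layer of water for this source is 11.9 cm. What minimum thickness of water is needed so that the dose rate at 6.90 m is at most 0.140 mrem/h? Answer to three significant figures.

At 6.90 m, distance alone gives 137 × (1.00/6.90)² = 137 × 0.02100 = 2.877 mrem/h.
Further attenuation needed: 2.877/0.140 = 20.55.
n = log₂(20.55) = 4.361 half-value layers.
Thickness = 4.361 × 11.9 cm = 51.90 cm.

51.9 cm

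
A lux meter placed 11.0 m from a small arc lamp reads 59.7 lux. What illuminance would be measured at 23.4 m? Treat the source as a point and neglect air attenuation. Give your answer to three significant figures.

13.2 lux

Intensity scales as (d₁/d₂)², so scaling from 11.0 m to 23.4 m:
59.7 × (11.0/23.4)² = 59.7 × 0.2210 = 13.19 lux.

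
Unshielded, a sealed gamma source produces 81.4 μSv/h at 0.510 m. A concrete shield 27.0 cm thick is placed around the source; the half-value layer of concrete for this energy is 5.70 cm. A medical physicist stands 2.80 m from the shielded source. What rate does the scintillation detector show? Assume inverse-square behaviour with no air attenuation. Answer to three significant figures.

Distance alone: 81.4 × (0.510/2.80)² = 81.4 × 0.03318 = 2.701 μSv/h.
Shield: 27.0/5.70 = 4.737 half-value layers → attenuation 2^(−4.737) = 0.03750.
Combined: 2.701 × 0.03750 = 0.1013 μSv/h.

0.101 μSv/h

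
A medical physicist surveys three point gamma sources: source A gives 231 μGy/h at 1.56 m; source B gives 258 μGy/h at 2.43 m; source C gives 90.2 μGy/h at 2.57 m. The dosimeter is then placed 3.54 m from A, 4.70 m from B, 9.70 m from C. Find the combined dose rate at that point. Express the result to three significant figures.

Each source contributes Iᵢ·(dᵢ/rᵢ)²; contributions add.
A: 231 × (1.56/3.54)² = 44.86 μGy/h
B: 258 × (2.43/4.70)² = 68.97 μGy/h
C: 90.2 × (2.57/9.70)² = 6.332 μGy/h
Total = 44.86 + 68.97 + 6.332 = 120.2 μGy/h.

120 μGy/h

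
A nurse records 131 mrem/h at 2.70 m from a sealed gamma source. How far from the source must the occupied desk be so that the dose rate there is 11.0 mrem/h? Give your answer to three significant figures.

9.32 m

Intensity scales as (d₁/d₂)², so d₂ = d₁·√(I₁/I₂).
I₁/I₂ = 131/11.0 = 11.91, so d₂ = 2.70 × √11.91 = 9.318 m.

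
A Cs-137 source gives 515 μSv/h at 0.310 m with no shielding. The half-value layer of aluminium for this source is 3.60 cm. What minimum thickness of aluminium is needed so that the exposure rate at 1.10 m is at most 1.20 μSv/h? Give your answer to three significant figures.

At 1.10 m, distance alone gives (0.310/1.10)² = 0.07942, so 515 × 0.07942 = 40.90 μSv/h.
Further attenuation needed: 40.90/1.20 = 34.08.
n = log₂(34.08) = 5.091 half-value layers.
Thickness = 5.091 × 3.60 cm = 18.33 cm.

18.3 cm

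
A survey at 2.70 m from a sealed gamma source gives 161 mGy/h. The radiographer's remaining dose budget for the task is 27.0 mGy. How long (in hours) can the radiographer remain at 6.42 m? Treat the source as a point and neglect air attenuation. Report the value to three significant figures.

0.948 h

Since intensity falls as 1/r², rate at 6.42 m:
(2.70/6.42)² = 0.1769, so 161 × 0.1769 = 28.48 mGy/h.
Stay time = 27.0 mGy ÷ 28.48 mGy/h = 0.9480 h.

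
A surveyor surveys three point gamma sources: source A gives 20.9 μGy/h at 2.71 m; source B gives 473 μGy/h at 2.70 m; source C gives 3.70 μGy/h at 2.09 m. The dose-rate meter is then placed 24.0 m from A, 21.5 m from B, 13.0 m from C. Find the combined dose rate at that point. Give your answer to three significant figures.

7.82 μGy/h

Each source contributes Iᵢ·(dᵢ/rᵢ)²; contributions add.
A: 20.9 × (2.71/24.0)² = 0.2665 μGy/h
B: 473 × (2.70/21.5)² = 7.460 μGy/h
C: 3.70 × (2.09/13.0)² = 0.09563 μGy/h
Total = 0.2665 + 7.460 + 0.09563 = 7.822 μGy/h.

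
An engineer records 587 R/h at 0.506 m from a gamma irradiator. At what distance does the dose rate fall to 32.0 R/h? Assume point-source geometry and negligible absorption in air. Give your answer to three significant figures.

2.17 m

By the inverse-square law, d₂ = d₁·√(I₁/I₂).
I₁/I₂ = 587/32.0 = 18.34, so d₂ = 0.506 × √18.34 = 2.167 m.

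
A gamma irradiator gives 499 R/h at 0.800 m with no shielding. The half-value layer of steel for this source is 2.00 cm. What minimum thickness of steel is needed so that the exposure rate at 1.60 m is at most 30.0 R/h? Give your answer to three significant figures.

At 1.60 m, distance alone gives (0.800/1.60)² = 0.2500, so 499 × 0.2500 = 124.8 R/h.
Further attenuation needed: 124.8/30.0 = 4.160.
n = log₂(4.160) = 2.057 half-value layers.
Thickness = 2.057 × 2.00 cm = 4.114 cm.

4.11 cm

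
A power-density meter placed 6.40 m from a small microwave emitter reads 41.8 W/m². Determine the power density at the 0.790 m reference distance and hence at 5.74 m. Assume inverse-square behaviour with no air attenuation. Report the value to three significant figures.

2740 W/m²; 52.0 W/m²

Since intensity falls as 1/r²,
At 0.790 m: (6.40/0.790)² = 65.63, so 41.8 × 65.63 = 2743 W/m²
At 5.74 m: (0.790/5.74)² = 0.01894, so 2743 × 0.01894 = 51.95 W/m².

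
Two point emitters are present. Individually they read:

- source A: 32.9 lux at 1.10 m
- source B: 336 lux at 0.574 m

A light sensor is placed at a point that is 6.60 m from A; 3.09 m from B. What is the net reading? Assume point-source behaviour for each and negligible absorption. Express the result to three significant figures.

By superposition, sum each source's inverse-square contribution:
A: 32.9 × (1.10/6.60)² = 0.9139 lux
B: 336 × (0.574/3.09)² = 11.59 lux
Total = 0.9139 + 11.59 = 12.50 lux.

12.5 lux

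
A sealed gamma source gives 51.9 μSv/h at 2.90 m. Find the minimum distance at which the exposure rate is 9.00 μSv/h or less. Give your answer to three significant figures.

Applying the 1/r² law, d₂ = d₁·√(I₁/I₂).
I₁/I₂ = 51.9/9.00 = 5.767, so d₂ = 2.90 × √5.767 = 6.964 m.

6.96 m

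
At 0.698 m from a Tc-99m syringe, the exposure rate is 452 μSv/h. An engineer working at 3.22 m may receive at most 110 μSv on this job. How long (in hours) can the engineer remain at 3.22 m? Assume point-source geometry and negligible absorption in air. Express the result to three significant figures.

Applying the 1/r² law, rate at 3.22 m:
(0.698/3.22)² = 0.04699, so 452 × 0.04699 = 21.24 μSv/h.
Stay time = 110 μSv ÷ 21.24 μSv/h = 5.179 h.

5.18 h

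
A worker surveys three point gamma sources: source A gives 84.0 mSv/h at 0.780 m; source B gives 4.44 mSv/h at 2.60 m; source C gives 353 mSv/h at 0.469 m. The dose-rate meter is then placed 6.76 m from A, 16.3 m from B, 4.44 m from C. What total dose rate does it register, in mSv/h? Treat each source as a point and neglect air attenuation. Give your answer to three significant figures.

Each source contributes Iᵢ·(dᵢ/rᵢ)²; contributions add.
A: 84.0 × (0.780/6.76)² = 1.118 mSv/h
B: 4.44 × (2.60/16.3)² = 0.1130 mSv/h
C: 353 × (0.469/4.44)² = 3.939 mSv/h
Total = 1.118 + 0.1130 + 3.939 = 5.170 mSv/h.

5.17 mSv/h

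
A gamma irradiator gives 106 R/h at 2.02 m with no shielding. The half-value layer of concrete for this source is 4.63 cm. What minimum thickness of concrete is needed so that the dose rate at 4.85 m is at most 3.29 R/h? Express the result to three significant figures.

At 4.85 m, distance alone gives (2.02/4.85)² = 0.1735, so 106 × 0.1735 = 18.39 R/h.
Further attenuation needed: 18.39/3.29 = 5.590.
n = log₂(5.590) = 2.483 half-value layers.
Thickness = 2.483 × 4.63 cm = 11.50 cm.

11.5 cm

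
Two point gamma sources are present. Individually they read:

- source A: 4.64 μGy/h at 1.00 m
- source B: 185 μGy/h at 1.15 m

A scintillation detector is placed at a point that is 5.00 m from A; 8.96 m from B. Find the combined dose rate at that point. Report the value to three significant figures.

3.23 μGy/h

Each source contributes Iᵢ·(dᵢ/rᵢ)²; contributions add.
A: 4.64 × (1.00/5.00)² = 0.1856 μGy/h
B: 185 × (1.15/8.96)² = 3.048 μGy/h
Total = 0.1856 + 3.048 = 3.234 μGy/h.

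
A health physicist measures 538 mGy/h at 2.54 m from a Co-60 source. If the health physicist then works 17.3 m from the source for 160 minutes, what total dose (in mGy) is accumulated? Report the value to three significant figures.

30.9 mGy

Using I₁d₁² = I₂d₂², rate at 17.3 m:
(2.54/17.3)² = 0.02156, so 538 × 0.02156 = 11.60 mGy/h.
Dose = rate × time = 11.60 mGy/h × 2.667 h = 30.94 mGy.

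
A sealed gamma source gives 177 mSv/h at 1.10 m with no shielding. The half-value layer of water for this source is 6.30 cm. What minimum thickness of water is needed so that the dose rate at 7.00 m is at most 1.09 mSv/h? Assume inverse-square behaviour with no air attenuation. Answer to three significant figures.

12.6 cm

At 7.00 m, distance alone gives 177 × (1.10/7.00)² = 177 × 0.02469 = 4.370 mSv/h.
Further attenuation needed: 4.370/1.09 = 4.009.
n = log₂(4.009) = 2.003 half-value layers.
Thickness = 2.003 × 6.30 cm = 12.62 cm.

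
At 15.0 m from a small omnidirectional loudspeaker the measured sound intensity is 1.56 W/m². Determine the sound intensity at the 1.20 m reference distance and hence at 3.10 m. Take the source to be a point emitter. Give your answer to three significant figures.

244 W/m²; 36.5 W/m²

Using I₁d₁² = I₂d₂²,
At 1.20 m: (15.0/1.20)² = 156.2, so 1.56 × 156.2 = 243.7 W/m²
At 3.10 m: (1.20/3.10)² = 0.1498, so 243.7 × 0.1498 = 36.51 W/m².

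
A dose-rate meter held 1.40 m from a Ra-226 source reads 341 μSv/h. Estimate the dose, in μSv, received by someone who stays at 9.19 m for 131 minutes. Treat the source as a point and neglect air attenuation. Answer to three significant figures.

17.3 μSv

Using I₁d₁² = I₂d₂², rate at 9.19 m:
341 × (1.40/9.19)² = 341 × 0.02321 = 7.915 μSv/h.
Dose = rate × time = 7.915 μSv/h × 2.183 h = 17.28 μSv.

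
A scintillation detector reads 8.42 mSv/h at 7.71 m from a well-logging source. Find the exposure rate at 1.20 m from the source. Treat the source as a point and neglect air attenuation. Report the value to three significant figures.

348 mSv/h

Since intensity falls as 1/r², the rate at 1.20 m is
(7.71/1.20)² = 41.28, so 8.42 × 41.28 = 347.6 mSv/h.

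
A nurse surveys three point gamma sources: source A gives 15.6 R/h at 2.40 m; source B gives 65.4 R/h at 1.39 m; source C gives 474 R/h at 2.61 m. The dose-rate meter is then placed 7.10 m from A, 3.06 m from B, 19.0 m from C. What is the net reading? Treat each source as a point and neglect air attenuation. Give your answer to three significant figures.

24.2 R/h

Each source contributes Iᵢ·(dᵢ/rᵢ)²; contributions add.
A: 15.6 × (2.40/7.10)² = 1.783 R/h
B: 65.4 × (1.39/3.06)² = 13.49 R/h
C: 474 × (2.61/19.0)² = 8.944 R/h
Total = 1.783 + 13.49 + 8.944 = 24.22 R/h.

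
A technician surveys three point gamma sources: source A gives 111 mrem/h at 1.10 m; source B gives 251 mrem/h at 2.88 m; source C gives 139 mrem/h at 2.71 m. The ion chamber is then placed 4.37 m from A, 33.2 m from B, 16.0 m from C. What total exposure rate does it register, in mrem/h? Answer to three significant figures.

12.9 mrem/h

Each source contributes Iᵢ·(dᵢ/rᵢ)²; contributions add.
A: 111 × (1.10/4.37)² = 7.033 mrem/h
B: 251 × (2.88/33.2)² = 1.889 mrem/h
C: 139 × (2.71/16.0)² = 3.988 mrem/h
Total = 7.033 + 1.889 + 3.988 = 12.91 mrem/h.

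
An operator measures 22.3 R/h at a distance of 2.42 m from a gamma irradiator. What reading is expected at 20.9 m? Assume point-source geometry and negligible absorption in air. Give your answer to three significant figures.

0.299 R/h

By the inverse-square law, the rate at 20.9 m is
(2.42/20.9)² = 0.01341, so 22.3 × 0.01341 = 0.2990 R/h.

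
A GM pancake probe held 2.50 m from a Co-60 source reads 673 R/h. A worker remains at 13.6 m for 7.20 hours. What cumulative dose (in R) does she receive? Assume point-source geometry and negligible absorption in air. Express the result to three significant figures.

Applying the 1/r² law, rate at 13.6 m:
673 × (2.50/13.6)² = 673 × 0.03379 = 22.74 R/h.
Dose = rate × time = 22.74 R/h × 7.200 h = 163.7 R.

164 R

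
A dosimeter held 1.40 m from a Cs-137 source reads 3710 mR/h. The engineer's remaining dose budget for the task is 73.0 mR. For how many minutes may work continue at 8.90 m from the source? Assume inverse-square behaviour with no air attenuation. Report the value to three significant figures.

47.7 min

Since intensity falls as 1/r², rate at 8.90 m:
3710 × (1.40/8.90)² = 3710 × 0.02474 = 91.79 mR/h.
Stay time = 73.0 mR ÷ 91.79 mR/h = 0.7953 h = 47.72 min.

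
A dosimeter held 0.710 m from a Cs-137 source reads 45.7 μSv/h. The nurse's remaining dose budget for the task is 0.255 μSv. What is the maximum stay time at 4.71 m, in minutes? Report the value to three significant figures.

Intensity scales as (d₁/d₂)², so rate at 4.71 m:
(0.710/4.71)² = 0.02272, so 45.7 × 0.02272 = 1.038 μSv/h.
Stay time = 0.255 μSv ÷ 1.038 μSv/h = 0.2457 h = 14.74 min.

14.7 min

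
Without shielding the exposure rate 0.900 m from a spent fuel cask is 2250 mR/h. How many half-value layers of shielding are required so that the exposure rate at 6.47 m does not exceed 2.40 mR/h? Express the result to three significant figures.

4.18 half-value layers

At 6.47 m, distance alone gives (0.900/6.47)² = 0.01935, so 2250 × 0.01935 = 43.54 mR/h.
Further attenuation needed: 43.54/2.40 = 18.14.
n = log₂(18.14) = 4.181 half-value layers.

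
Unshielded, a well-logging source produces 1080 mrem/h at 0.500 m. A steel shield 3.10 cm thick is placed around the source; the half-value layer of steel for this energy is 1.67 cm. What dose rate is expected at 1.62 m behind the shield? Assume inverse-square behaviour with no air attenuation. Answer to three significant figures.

Distance alone: 1080 × (0.500/1.62)² = 1080 × 0.09526 = 102.9 mrem/h.
Shield: 3.10/1.67 = 1.856 half-value layers → attenuation 2^(−1.856) = 0.2762.
Combined: 102.9 × 0.2762 = 28.42 mrem/h.

28.4 mrem/h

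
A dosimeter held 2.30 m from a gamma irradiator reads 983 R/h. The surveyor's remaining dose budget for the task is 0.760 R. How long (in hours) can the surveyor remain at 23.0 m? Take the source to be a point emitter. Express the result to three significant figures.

Applying the 1/r² law, rate at 23.0 m:
(2.30/23.0)² = 0.01000, so 983 × 0.01000 = 9.830 R/h.
Stay time = 0.760 R ÷ 9.830 R/h = 0.07731 h.

0.0773 h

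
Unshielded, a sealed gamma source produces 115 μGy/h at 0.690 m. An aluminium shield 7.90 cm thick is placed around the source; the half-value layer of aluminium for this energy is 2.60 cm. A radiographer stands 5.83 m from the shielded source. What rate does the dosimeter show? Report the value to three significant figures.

0.196 μGy/h

Distance alone: 115 × (0.690/5.83)² = 115 × 0.01401 = 1.611 μGy/h.
Shield: 7.90/2.60 = 3.038 half-value layers → attenuation 2^(−3.038) = 0.1218.
Combined: 1.611 × 0.1218 = 0.1962 μGy/h.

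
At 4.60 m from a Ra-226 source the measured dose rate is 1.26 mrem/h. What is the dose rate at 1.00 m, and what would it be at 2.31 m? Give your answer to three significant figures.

Using I₁d₁² = I₂d₂²,
At 1.00 m: 1.26 × (4.60/1.00)² = 1.26 × 21.16 = 26.66 mrem/h
At 2.31 m: 26.66 × (1.00/2.31)² = 26.66 × 0.1874 = 4.996 mrem/h.

26.7 mrem/h; 5.00 mrem/h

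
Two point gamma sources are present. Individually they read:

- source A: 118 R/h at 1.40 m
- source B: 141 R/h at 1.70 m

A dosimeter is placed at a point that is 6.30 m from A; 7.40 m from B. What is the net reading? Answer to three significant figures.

13.3 R/h

Each source contributes Iᵢ·(dᵢ/rᵢ)²; contributions add.
A: 118 × (1.40/6.30)² = 5.827 R/h
B: 141 × (1.70/7.40)² = 7.441 R/h
Total = 5.827 + 7.441 = 13.27 R/h.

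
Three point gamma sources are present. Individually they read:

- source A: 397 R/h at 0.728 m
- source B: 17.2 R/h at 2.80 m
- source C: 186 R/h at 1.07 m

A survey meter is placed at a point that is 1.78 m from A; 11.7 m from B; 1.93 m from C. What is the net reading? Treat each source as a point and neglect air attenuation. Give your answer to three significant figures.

125 R/h

By superposition, sum each source's inverse-square contribution:
A: 397 × (0.728/1.78)² = 66.41 R/h
B: 17.2 × (2.80/11.7)² = 0.9851 R/h
C: 186 × (1.07/1.93)² = 57.17 R/h
Total = 66.41 + 0.9851 + 57.17 = 124.6 R/h.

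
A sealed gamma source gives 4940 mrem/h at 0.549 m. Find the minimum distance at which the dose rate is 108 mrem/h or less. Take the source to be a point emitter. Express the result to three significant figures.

3.71 m

By the inverse-square law, d₂ = d₁·√(I₁/I₂).
I₁/I₂ = 4940/108 = 45.74, so d₂ = 0.549 × √45.74 = 3.713 m.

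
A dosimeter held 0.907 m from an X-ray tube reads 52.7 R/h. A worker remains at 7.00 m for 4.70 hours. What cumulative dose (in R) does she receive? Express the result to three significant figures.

Since intensity falls as 1/r², rate at 7.00 m:
52.7 × (0.907/7.00)² = 52.7 × 0.01679 = 0.8848 R/h.
Dose = rate × time = 0.8848 R/h × 4.700 h = 4.159 R.

4.16 R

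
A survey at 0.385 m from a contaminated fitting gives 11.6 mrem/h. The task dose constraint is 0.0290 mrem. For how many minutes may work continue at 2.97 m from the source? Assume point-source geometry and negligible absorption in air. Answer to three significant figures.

8.93 min

Intensity scales as (d₁/d₂)², so rate at 2.97 m:
11.6 × (0.385/2.97)² = 11.6 × 0.01680 = 0.1949 mrem/h.
Stay time = 0.0290 mrem ÷ 0.1949 mrem/h = 0.1488 h = 8.928 min.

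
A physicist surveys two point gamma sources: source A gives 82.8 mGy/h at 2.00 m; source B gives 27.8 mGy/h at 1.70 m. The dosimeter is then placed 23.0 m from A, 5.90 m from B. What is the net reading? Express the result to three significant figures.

Each source contributes Iᵢ·(dᵢ/rᵢ)²; contributions add.
A: 82.8 × (2.00/23.0)² = 0.6261 mGy/h
B: 27.8 × (1.70/5.90)² = 2.308 mGy/h
Total = 0.6261 + 2.308 = 2.934 mGy/h.

2.93 mGy/h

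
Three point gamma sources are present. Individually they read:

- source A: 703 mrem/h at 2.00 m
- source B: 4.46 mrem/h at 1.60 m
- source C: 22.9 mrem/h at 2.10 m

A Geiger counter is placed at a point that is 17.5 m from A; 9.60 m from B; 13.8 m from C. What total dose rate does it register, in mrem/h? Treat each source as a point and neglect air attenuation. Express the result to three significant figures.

Each source contributes Iᵢ·(dᵢ/rᵢ)²; contributions add.
A: 703 × (2.00/17.5)² = 9.182 mrem/h
B: 4.46 × (1.60/9.60)² = 0.1239 mrem/h
C: 22.9 × (2.10/13.8)² = 0.5303 mrem/h
Total = 9.182 + 0.1239 + 0.5303 = 9.836 mrem/h.

9.84 mrem/h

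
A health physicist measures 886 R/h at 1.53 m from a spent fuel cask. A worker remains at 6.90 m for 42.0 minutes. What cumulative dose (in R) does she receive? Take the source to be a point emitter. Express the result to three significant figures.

30.5 R

Since intensity falls as 1/r², rate at 6.90 m:
(1.53/6.90)² = 0.04917, so 886 × 0.04917 = 43.56 R/h.
Dose = rate × time = 43.56 R/h × 0.7000 h = 30.49 R.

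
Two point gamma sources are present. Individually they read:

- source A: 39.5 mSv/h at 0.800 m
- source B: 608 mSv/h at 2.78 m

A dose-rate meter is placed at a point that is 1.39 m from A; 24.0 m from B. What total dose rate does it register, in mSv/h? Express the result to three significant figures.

21.2 mSv/h

By superposition, sum each source's inverse-square contribution:
A: 39.5 × (0.800/1.39)² = 13.08 mSv/h
B: 608 × (2.78/24.0)² = 8.158 mSv/h
Total = 13.08 + 8.158 = 21.24 mSv/h.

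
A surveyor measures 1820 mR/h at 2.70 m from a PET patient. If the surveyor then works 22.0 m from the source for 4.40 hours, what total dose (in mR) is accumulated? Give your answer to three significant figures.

Applying the 1/r² law, rate at 22.0 m:
(2.70/22.0)² = 0.01506, so 1820 × 0.01506 = 27.41 mR/h.
Dose = rate × time = 27.41 mR/h × 4.400 h = 120.6 mR.

121 mR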